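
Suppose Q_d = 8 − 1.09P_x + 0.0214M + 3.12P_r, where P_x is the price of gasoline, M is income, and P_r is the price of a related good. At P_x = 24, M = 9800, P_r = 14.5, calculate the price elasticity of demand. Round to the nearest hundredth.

Evaluating quantity at (P_x, M, P_r) gives Q_d = 8 − 1.09(24) + 0.0214(9800) + 3.12(14.5) = 8 − 26.16 + 209.72 + 45.24 = 236.8.
∂Q_d/∂P_x = −1.09, so E_p = (−1.09)·(24/236.8) ≈ -0.11.
|E_p| < 1: demand is inelastic.

-0.11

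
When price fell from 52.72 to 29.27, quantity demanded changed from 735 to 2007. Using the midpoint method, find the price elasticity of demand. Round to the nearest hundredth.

%ΔQ = (2007 − 735)/[(735 + 2007)/2] = 1272/1371 ≈ 0.9278.
%Δp = (29.27 − 52.72)/[(52.72 + 29.27)/2] = -23.45/40.995 ≈ -0.5720.
Arc elasticity E = %ΔQ/%Δp ≈ 0.9278/-0.5720 ≈ -1.62.
|E| > 1: demand is elastic over this range.

-1.62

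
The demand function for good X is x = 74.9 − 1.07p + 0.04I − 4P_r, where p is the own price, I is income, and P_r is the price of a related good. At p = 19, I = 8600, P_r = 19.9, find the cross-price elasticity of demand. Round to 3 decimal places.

-0.250

Evaluating quantity at (p, I, P_r) gives x = 74.9 − 1.07(19) + 0.04(8600) − 4(19.9) = 74.9 − 20.33 + 344 − 79.6 = 318.97.
∂x/∂P_r = −4, so E_xy = -4·(19.9/318.97) ≈ -0.250.
E_xy < 0: the goods are complements.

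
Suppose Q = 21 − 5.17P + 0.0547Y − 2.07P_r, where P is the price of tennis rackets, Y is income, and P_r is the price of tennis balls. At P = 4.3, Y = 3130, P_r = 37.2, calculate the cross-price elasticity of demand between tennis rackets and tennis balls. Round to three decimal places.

-0.828

Substituting, Q = 21 − 5.17(4.3) + 0.0547(3130) − 2.07(37.2) = 21 − 22.231 + 171.211 − 77.004 = 92.976.
∂Q/∂P_r = −2.07, so E_xy = -2.07·(37.2/92.976) ≈ -0.828.
E_xy < 0: the goods are complements.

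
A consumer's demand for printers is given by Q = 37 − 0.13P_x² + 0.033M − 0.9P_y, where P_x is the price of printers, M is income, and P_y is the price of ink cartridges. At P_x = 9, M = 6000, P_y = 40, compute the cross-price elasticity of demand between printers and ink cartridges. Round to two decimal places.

-0.19

Evaluating quantity at (P_x, M, P_y) gives Q = 37 − 0.13(9)² + 0.033(6000) − 0.9(40) = 37 − 10.53 + 198 − 36 = 188.47.
∂Q/∂P_y = −0.9, so E_xy = -0.9·(40/188.47) ≈ -0.19.
E_xy < 0: the goods are complements.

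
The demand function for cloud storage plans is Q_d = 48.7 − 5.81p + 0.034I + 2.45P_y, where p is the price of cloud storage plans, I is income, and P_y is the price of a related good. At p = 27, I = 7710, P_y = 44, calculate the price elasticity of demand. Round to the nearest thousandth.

-0.599

Evaluating quantity at (p, I, P_y) gives Q_d = 48.7 − 5.81(27) + 0.034(7710) + 2.45(44) = 48.7 − 156.87 + 262.14 + 107.8 = 261.77.
∂Q_d/∂p = −5.81, so E_p = (−5.81)·(27/261.77) ≈ -0.599.
|E_p| < 1: demand is inelastic.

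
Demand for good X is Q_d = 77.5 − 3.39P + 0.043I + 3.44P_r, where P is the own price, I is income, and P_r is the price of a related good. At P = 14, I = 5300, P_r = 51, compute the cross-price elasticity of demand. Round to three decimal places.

0.405

First evaluate Q_d: 77.5 − 3.39(14) + 0.043(5300) + 3.44(51) = 77.5 − 47.46 + 227.9 + 175.44 = 433.38.
∂Q_d/∂P_r = +3.44, so E_xy = 3.44·(51/433.38) ≈ 0.405.
E_xy > 0: the goods are substitutes.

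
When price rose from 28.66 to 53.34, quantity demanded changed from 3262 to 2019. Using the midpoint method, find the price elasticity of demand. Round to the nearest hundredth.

%Δq = (2019 − 3262)/[(3262 + 2019)/2] = -1243/2640.5 ≈ -0.4707.
%ΔP = (53.34 − 28.66)/[(28.66 + 53.34)/2] = 24.68/41 ≈ 0.6020.
Arc elasticity E = %Δq/%ΔP ≈ -0.4707/0.6020 ≈ -0.78.
|E| < 1: demand is inelastic over this range.

-0.78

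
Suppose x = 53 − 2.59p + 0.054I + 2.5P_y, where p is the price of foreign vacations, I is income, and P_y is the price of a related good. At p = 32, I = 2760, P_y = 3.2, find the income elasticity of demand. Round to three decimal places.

At the given point, x = 53 − 2.59(32) + 0.054(2760) + 2.5(3.2) = 53 − 82.88 + 149.04 + 8 = 127.16.
∂x/∂I = +0.054, so E_I = 0.054·(2760/127.16) ≈ 1.172.
E_I > 1: normal good (luxury).

1.172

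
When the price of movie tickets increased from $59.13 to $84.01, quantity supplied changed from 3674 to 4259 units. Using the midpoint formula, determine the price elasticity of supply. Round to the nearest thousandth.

%ΔQ = (4259 − 3674)/[(3674 + 4259)/2] = 585/3966.5 ≈ 0.1475.
%Δp = (84.01 − 59.13)/[(59.13 + 84.01)/2] = 24.88/71.57 ≈ 0.3476.
Arc elasticity E = %ΔQ/%Δp ≈ 0.1475/0.3476 ≈ 0.424.
|E| < 1: supply is inelastic over this range.

0.424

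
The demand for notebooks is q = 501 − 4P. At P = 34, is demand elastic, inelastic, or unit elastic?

inelastic

At P = 34, q = 365.
dq/dP = −4.
Point elasticity E = (dq/dP)·(P/q) = -4 × 34/365 ≈ -0.373.
|E| ≈ 0.373 < 1, so demand is inelastic.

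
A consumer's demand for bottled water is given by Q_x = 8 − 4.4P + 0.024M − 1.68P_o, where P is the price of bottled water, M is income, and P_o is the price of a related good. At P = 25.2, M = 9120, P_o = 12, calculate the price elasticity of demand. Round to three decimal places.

Q_x = 8 − 4.4(25.2) + 0.024(9120) − 1.68(12) = 8 − 110.88 + 218.88 − 20.16 = 95.84.
∂Q_x/∂P = −4.4, so E_p = (−4.4)·(25.2/95.84) ≈ -1.157.
|E_p| > 1: demand is elastic.

-1.157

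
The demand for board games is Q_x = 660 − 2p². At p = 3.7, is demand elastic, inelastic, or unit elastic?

inelastic

At p = 3.7, Q_x = 632.62.
dQ_x/dp = −2·2·p = −14.8.
Point elasticity E = (dQ_x/dp)·(p/Q_x) = -14.8 × 3.7/632.62 ≈ -0.087.
|E| ≈ 0.087 < 1, so demand is inelastic.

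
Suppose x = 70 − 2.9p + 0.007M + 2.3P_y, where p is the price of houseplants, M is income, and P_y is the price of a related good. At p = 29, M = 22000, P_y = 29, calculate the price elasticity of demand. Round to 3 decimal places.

Evaluating quantity at (p, M, P_y) gives x = 70 − 2.9(29) + 0.007(22000) + 2.3(29) = 70 − 84.1 + 154 + 66.7 = 206.6.
∂x/∂p = −2.9, so E_p = (−2.9)·(29/206.6) ≈ -0.407.
|E_p| < 1: demand is inelastic.

-0.407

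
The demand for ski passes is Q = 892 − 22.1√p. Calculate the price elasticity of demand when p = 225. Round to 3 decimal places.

-0.296

At p = 225, Q = 560.5.
dQ/dp = −22.1/(2√p) = −22.1/(2·15).
Point elasticity E = (dQ/dp)·(p/Q) = -0.7367 × 225/560.5 ≈ -0.296.
|E| < 1, so demand is inelastic at this price.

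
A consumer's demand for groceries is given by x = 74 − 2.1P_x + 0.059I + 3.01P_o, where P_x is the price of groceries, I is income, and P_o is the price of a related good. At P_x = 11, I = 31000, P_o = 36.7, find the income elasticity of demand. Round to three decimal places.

0.919

x = 74 − 2.1(11) + 0.059(31000) + 3.01(36.7) = 74 − 23.1 + 1829 + 110.467 = 1990.367.
∂x/∂I = +0.059, so E_I = 0.059·(31000/1990.367) ≈ 0.919.
E_I ∈ (0,1): normal good (necessity).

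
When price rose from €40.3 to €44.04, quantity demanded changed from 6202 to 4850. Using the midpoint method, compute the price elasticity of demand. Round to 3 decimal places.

-2.759

%ΔQ = (4850 − 6202)/[(6202 + 4850)/2] = -1352/5526 ≈ -0.2447.
%ΔP = (44.04 − 40.3)/[(40.3 + 44.04)/2] = 3.74/42.17 ≈ 0.0887.
Arc elasticity E = %ΔQ/%ΔP ≈ -0.2447/0.0887 ≈ -2.759.
|E| > 1: demand is elastic over this range.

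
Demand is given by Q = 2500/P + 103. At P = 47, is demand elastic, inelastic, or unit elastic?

At P = 47, Q = 156.1915.
dQ/dP = −2500/P² = −1.1317.
Point elasticity E = (dQ/dP)·(P/Q) = -1.1317 × 47/156.1915 ≈ -0.341.
|E| ≈ 0.341 < 1, so demand is inelastic.

inelastic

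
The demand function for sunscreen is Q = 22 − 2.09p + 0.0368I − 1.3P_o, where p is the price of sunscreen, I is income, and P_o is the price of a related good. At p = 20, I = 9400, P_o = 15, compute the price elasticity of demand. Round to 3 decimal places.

Evaluating quantity at (p, I, P_o) gives Q = 22 − 2.09(20) + 0.0368(9400) − 1.3(15) = 22 − 41.8 + 345.92 − 19.5 = 306.62.
∂Q/∂p = −2.09, so E_p = (−2.09)·(20/306.62) ≈ -0.136.
|E_p| < 1: demand is inelastic.

-0.136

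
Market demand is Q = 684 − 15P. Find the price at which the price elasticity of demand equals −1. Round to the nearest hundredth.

For linear demand Q = a − bP, E = −bP/(a − bP). |E| = 1 ⇒ bP = a − bP ⇒ P = a/(2b).
P = 684/(2·15) = 22.80.

22.80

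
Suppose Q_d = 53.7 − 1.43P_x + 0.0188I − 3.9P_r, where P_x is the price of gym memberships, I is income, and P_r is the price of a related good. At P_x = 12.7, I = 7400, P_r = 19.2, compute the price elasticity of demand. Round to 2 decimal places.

-0.18

At the given point, Q_d = 53.7 − 1.43(12.7) + 0.0188(7400) − 3.9(19.2) = 53.7 − 18.161 + 139.12 − 74.88 = 99.779.
∂Q_d/∂P_x = −1.43, so E_p = (−1.43)·(12.7/99.779) ≈ -0.18.
|E_p| < 1: demand is inelastic.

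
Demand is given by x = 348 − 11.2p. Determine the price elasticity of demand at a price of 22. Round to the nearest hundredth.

At p = 22, x = 101.6.
dx/dp = −11.2.
Point elasticity E = (dx/dp)·(p/x) = -11.2 × 22/101.6 ≈ -2.43.
|E| > 1, so demand is elastic at this price.

-2.43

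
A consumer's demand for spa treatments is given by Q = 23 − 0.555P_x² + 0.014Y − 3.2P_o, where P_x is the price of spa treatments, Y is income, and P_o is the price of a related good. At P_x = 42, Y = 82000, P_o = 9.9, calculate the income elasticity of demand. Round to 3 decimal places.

7.162

Q = 23 − 0.555(42)² + 0.014(82000) − 3.2(9.9) = 23 − 979.02 + 1148 − 31.68 = 160.3.
∂Q/∂Y = +0.014, so E_I = 0.014·(82000/160.3) ≈ 7.162.
E_I > 1: normal good (luxury).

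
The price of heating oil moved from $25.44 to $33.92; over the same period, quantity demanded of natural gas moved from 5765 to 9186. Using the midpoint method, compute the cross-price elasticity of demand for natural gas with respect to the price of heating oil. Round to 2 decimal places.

1.60

%ΔQ_x = (9186 − 5765)/[(5765+9186)/2] = 3421/7475.5 ≈ 0.4576.
%ΔP_y = (33.92 − 25.44)/[(25.44+33.92)/2] ≈ 0.2857.
E_xy = 0.4576/0.2857 ≈ 1.60.
E_xy > 0, so natural gas and heating oil are substitutes.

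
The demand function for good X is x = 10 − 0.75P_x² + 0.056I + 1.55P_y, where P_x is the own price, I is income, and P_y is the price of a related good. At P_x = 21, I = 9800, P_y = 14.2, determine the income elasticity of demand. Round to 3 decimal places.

Evaluating quantity at (P_x, I, P_y) gives x = 10 − 0.75(21)² + 0.056(9800) + 1.55(14.2) = 10 − 330.75 + 548.8 + 22.01 = 250.06.
∂x/∂I = +0.056, so E_I = 0.056·(9800/250.06) ≈ 2.195.
E_I > 1: normal good (luxury).

2.195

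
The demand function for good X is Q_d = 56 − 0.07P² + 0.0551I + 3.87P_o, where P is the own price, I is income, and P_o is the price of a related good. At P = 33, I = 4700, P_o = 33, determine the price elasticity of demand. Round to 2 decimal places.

Evaluating quantity at (P, I, P_o) gives Q_d = 56 − 0.07(33)² + 0.0551(4700) + 3.87(33) = 56 − 76.23 + 258.97 + 127.71 = 366.45.
∂Q_d/∂P = −2·0.07·P = -4.62, so E_p = -4.62·(33/366.45) ≈ -0.42.
|E_p| < 1: demand is inelastic.

-0.42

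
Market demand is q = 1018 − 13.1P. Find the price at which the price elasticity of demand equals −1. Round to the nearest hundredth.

38.85

For linear demand q = a − bP, E = −bP/(a − bP). |E| = 1 ⇒ bP = a − bP ⇒ P = a/(2b).
P = 1018/(2·13.1) ≈ 38.85.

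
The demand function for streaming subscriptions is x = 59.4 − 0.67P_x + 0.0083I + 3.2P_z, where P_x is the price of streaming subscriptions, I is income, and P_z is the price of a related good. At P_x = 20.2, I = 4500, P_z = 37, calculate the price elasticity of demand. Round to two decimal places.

-0.07

Evaluating quantity at (P_x, I, P_z) gives x = 59.4 − 0.67(20.2) + 0.0083(4500) + 3.2(37) = 59.4 − 13.534 + 37.35 + 118.4 = 201.616.
∂x/∂P_x = −0.67, so E_p = (−0.67)·(20.2/201.616) ≈ -0.07.
|E_p| < 1: demand is inelastic.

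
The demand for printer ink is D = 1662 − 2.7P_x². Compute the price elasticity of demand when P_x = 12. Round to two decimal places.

-0.61

At P_x = 12, D = 1273.2.
dD/dP_x = −2·2.7·P_x = −64.8.
Point elasticity E = (dD/dP_x)·(P_x/D) = -64.8 × 12/1273.2 ≈ -0.61.
|E| < 1, so demand is inelastic at this price.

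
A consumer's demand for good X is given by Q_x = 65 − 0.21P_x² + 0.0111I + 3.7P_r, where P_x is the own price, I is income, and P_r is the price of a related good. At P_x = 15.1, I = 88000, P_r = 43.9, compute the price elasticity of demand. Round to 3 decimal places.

-0.083

Substituting, Q_x = 65 − 0.21(15.1)² + 0.0111(88000) + 3.7(43.9) = 65 − 47.8821 + 976.8 + 162.43 = 1156.3479.
∂Q_x/∂P_x = −2·0.21·P_x = -6.342, so E_p = -6.342·(15.1/1156.3479) ≈ -0.083.
|E_p| < 1: demand is inelastic.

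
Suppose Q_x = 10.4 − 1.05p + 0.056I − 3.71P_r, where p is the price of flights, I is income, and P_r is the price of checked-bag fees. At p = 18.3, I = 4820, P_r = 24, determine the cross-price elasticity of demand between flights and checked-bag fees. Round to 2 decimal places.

At the given point, Q_x = 10.4 − 1.05(18.3) + 0.056(4820) − 3.71(24) = 10.4 − 19.215 + 269.92 − 89.04 = 172.065.
∂Q_x/∂P_r = −3.71, so E_xy = -3.71·(24/172.065) ≈ -0.52.
E_xy < 0: the goods are complements.

-0.52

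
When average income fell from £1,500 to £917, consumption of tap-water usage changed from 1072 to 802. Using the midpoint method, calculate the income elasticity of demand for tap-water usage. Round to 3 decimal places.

%ΔQ = (802 − 1072)/[(1072+802)/2] = -270/937 ≈ -0.2882.
%ΔI = (917 − 1,500)/[(1,500+917)/2] = -583/1208.5 ≈ -0.4824.
E_I = %ΔQ/%ΔI ≈ 0.597.
E_I ∈ (0,1): normal good (necessity).

0.597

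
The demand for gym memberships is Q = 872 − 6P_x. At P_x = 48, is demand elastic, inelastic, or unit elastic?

inelastic

At P_x = 48, Q = 584.
dQ/dP_x = −6.
Point elasticity E = (dQ/dP_x)·(P_x/Q) = -6 × 48/584 ≈ -0.493.
|E| ≈ 0.493 < 1, so demand is inelastic.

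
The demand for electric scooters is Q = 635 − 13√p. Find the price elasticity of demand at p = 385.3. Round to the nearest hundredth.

-0.34

At p = 385.3, Q = 379.8222.
dQ/dp = −13/(2√p) = −13/(2·19.6291).
Point elasticity E = (dQ/dp)·(p/Q) = -0.3311 × 385.3/379.8222 ≈ -0.34.
|E| < 1, so demand is inelastic at this price.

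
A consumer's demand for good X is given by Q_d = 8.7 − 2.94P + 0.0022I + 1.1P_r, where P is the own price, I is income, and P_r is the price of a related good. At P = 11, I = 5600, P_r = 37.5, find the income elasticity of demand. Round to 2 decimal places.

Q_d = 8.7 − 2.94(11) + 0.0022(5600) + 1.1(37.5) = 8.7 − 32.34 + 12.32 + 41.25 = 29.93.
∂Q_d/∂I = +0.0022, so E_I = 0.0022·(5600/29.93) ≈ 0.41.
E_I ∈ (0,1): normal good (necessity).

0.41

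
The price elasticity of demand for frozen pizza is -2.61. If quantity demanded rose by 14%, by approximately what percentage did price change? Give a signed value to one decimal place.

%ΔQ ≈ E × %ΔP ⇒ %ΔP = %ΔQ / E = (14%)/(-2.61) ≈ -5.4%.

-5.4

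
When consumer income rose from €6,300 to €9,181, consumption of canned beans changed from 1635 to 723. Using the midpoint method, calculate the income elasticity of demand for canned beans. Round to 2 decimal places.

-2.08

%ΔQ = (723 − 1635)/[(1635+723)/2] = -912/1179 ≈ -0.7735.
%ΔI = (9,181 − 6,300)/[(6,300+9,181)/2] = 2881/7740.5 ≈ 0.3722.
E_I = %ΔQ/%ΔI ≈ -2.08.
E_I < 0: inferior good.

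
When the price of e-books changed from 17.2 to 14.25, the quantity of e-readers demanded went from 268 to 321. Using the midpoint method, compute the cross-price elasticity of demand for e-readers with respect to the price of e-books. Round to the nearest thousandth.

-0.959

%ΔQ_x = (321 − 268)/[(268+321)/2] = 53/294.5 ≈ 0.1800.
%ΔP_y = (14.25 − 17.2)/[(17.2+14.25)/2] ≈ -0.1876.
E_xy = 0.1800/-0.1876 ≈ -0.959.
E_xy < 0, so e-readers and e-books are complements.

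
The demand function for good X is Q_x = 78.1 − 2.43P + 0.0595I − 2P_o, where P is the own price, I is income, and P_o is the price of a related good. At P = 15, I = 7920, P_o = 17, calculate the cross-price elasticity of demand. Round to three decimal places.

-0.071

First evaluate Q_x: 78.1 − 2.43(15) + 0.0595(7920) − 2(17) = 78.1 − 36.45 + 471.24 − 34 = 478.89.
∂Q_x/∂P_o = −2, so E_xy = -2·(17/478.89) ≈ -0.071.
E_xy < 0: the goods are complements.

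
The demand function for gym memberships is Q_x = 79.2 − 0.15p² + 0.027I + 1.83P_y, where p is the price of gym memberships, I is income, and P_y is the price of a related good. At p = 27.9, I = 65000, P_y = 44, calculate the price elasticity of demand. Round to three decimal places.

At the given point, Q_x = 79.2 − 0.15(27.9)² + 0.027(65000) + 1.83(44) = 79.2 − 116.7615 + 1755 + 80.52 = 1797.9585.
∂Q_x/∂p = −2·0.15·p = -8.37, so E_p = -8.37·(27.9/1797.9585) ≈ -0.130.
|E_p| < 1: demand is inelastic.

-0.130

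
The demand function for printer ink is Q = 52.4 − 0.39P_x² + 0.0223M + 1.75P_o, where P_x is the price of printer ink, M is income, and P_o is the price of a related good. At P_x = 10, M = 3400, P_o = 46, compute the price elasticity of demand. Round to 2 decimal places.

-0.46

Evaluating quantity at (P_x, M, P_o) gives Q = 52.4 − 0.39(10)² + 0.0223(3400) + 1.75(46) = 52.4 − 39 + 75.82 + 80.5 = 169.72.
∂Q/∂P_x = −2·0.39·P_x = -7.8, so E_p = -7.8·(10/169.72) ≈ -0.46.
|E_p| < 1: demand is inelastic.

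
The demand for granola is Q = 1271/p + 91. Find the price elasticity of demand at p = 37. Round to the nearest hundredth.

-0.27

At p = 37, Q = 125.3514.
dQ/dp = −1271/p² = −0.9284.
Point elasticity E = (dQ/dp)·(p/Q) = -0.9284 × 37/125.3514 ≈ -0.27.
|E| < 1, so demand is inelastic at this price.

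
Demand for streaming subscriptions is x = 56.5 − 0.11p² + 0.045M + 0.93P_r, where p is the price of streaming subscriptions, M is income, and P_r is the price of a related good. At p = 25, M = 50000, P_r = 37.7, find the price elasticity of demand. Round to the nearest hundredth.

x = 56.5 − 0.11(25)² + 0.045(50000) + 0.93(37.7) = 56.5 − 68.75 + 2250 + 35.061 = 2272.811.
∂x/∂p = −2·0.11·p = -5.5, so E_p = -5.5·(25/2272.811) ≈ -0.06.
|E_p| < 1: demand is inelastic.

-0.06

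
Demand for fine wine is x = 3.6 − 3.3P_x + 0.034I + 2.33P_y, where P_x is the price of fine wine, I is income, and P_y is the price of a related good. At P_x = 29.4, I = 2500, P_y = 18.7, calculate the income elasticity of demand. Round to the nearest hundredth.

2.42

First evaluate x: 3.6 − 3.3(29.4) + 0.034(2500) + 2.33(18.7) = 3.6 − 97.02 + 85 + 43.571 = 35.151.
∂x/∂I = +0.034, so E_I = 0.034·(2500/35.151) ≈ 2.42.
E_I > 1: normal good (luxury).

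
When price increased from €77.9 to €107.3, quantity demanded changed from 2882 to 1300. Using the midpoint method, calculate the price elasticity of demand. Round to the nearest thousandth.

%Δq = (1300 − 2882)/[(2882 + 1300)/2] = -1582/2091 ≈ -0.7566.
%Δp = (107.3 − 77.9)/[(77.9 + 107.3)/2] = 29.4/92.6 ≈ 0.3175.
Arc elasticity E = %Δq/%Δp ≈ -0.7566/0.3175 ≈ -2.383.
|E| > 1: demand is elastic over this range.

-2.383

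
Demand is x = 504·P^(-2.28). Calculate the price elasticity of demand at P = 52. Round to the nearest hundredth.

-2.28

For a Cobb–Douglas (constant-elasticity) form x = A·P^α·…, the elasticity with respect to P equals the exponent α at every point.
Here the exponent on P is -2.28, so the price elasticity of demand is -2.28.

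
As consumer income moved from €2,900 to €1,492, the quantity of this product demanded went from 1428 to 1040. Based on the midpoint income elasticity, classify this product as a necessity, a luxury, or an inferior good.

%ΔQ = (1040 − 1428)/[(1428+1040)/2] = -388/1234 ≈ -0.3144.
%ΔI = (1,492 − 2,900)/[(2,900+1,492)/2] = -1408/2196 ≈ -0.6412.
E_I = %ΔQ/%ΔI ≈ 0.490.
E_I ∈ (0,1): normal good (necessity).

necessity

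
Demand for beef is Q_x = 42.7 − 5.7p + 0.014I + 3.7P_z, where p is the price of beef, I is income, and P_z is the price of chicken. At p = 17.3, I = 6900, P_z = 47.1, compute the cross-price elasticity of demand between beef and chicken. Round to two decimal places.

0.81

At the given point, Q_x = 42.7 − 5.7(17.3) + 0.014(6900) + 3.7(47.1) = 42.7 − 98.61 + 96.6 + 174.27 = 214.96.
∂Q_x/∂P_z = +3.7, so E_xy = 3.7·(47.1/214.96) ≈ 0.81.
E_xy > 0: the goods are substitutes.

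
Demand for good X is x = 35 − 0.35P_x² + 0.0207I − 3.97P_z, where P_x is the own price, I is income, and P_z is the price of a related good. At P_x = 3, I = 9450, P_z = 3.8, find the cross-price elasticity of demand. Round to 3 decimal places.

First evaluate x: 35 − 0.35(3)² + 0.0207(9450) − 3.97(3.8) = 35 − 3.15 + 195.615 − 15.086 = 212.379.
∂x/∂P_z = −3.97, so E_xy = -3.97·(3.8/212.379) ≈ -0.071.
E_xy < 0: the goods are complements.

-0.071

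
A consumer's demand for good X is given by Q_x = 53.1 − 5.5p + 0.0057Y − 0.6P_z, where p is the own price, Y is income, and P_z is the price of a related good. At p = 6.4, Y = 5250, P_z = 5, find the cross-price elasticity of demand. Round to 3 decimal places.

Evaluating quantity at (p, Y, P_z) gives Q_x = 53.1 − 5.5(6.4) + 0.0057(5250) − 0.6(5) = 53.1 − 35.2 + 29.925 − 3 = 44.825.
∂Q_x/∂P_z = −0.6, so E_xy = -0.6·(5/44.825) ≈ -0.067.
E_xy < 0: the goods are complements.

-0.067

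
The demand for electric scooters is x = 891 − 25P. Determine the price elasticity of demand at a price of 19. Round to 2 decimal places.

At P = 19, x = 416.
dx/dP = −25.
Point elasticity E = (dx/dP)·(P/x) = -25 × 19/416 ≈ -1.14.
|E| > 1, so demand is elastic at this price.

-1.14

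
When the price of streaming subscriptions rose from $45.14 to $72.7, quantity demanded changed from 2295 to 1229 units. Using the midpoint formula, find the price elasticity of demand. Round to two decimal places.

%Δq = (1229 − 2295)/[(2295 + 1229)/2] = -1066/1762 ≈ -0.6050.
%ΔP = (72.7 − 45.14)/[(45.14 + 72.7)/2] = 27.56/58.92 ≈ 0.4678.
Arc elasticity E = %Δq/%ΔP ≈ -0.6050/0.4678 ≈ -1.29.
|E| > 1: demand is elastic over this range.

-1.29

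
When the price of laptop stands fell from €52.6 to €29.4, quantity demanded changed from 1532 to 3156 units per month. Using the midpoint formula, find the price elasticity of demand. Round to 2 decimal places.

-1.22

%ΔQ = (3156 − 1532)/[(1532 + 3156)/2] = 1624/2344 ≈ 0.6928.
%ΔP = (29.4 − 52.6)/[(52.6 + 29.4)/2] = -23.2/41 ≈ -0.5659.
Arc elasticity E = %ΔQ/%ΔP ≈ 0.6928/-0.5659 ≈ -1.22.
|E| > 1: demand is elastic over this range.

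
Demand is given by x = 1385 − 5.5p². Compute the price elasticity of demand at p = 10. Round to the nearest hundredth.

-1.32

At p = 10, x = 835.
dx/dp = −2·5.5·p = −110.
Point elasticity E = (dx/dp)·(p/x) = -110 × 10/835 ≈ -1.32.
|E| > 1, so demand is elastic at this price.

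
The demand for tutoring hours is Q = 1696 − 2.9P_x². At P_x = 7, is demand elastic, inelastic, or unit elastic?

inelastic

At P_x = 7, Q = 1553.9.
dQ/dP_x = −2·2.9·P_x = −40.6.
Point elasticity E = (dQ/dP_x)·(P_x/Q) = -40.6 × 7/1553.9 ≈ -0.183.
|E| ≈ 0.183 < 1, so demand is inelastic.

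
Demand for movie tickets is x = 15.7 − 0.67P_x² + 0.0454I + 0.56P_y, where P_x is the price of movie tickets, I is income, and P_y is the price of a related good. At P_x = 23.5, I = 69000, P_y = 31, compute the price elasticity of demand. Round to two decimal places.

-0.26

Evaluating quantity at (P_x, I, P_y) gives x = 15.7 − 0.67(23.5)² + 0.0454(69000) + 0.56(31) = 15.7 − 370.0075 + 3132.6 + 17.36 = 2795.6525.
∂x/∂P_x = −2·0.67·P_x = -31.49, so E_p = -31.49·(23.5/2795.6525) ≈ -0.26.
|E_p| < 1: demand is inelastic.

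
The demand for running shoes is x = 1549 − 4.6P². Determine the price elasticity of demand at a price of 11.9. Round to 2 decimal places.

-1.45

At P = 11.9, x = 897.594.
dx/dP = −2·4.6·P = −109.48.
Point elasticity E = (dx/dP)·(P/x) = -109.48 × 11.9/897.594 ≈ -1.45.
|E| > 1, so demand is elastic at this price.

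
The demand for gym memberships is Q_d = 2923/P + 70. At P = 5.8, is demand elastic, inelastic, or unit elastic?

At P = 5.8, Q_d = 573.9655.
dQ_d/dP = −2923/P² = −86.8906.
Point elasticity E = (dQ_d/dP)·(P/Q_d) = -86.8906 × 5.8/573.9655 ≈ -0.878.
|E| ≈ 0.878 < 1, so demand is inelastic.

inelastic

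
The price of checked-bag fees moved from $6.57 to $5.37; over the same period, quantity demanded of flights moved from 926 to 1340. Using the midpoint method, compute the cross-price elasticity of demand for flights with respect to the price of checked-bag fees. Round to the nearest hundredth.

%ΔQ_x = (1340 − 926)/[(926+1340)/2] = 414/1133 ≈ 0.3654.
%ΔP_y = (5.37 − 6.57)/[(6.57+5.37)/2] ≈ -0.2010.
E_xy = 0.3654/-0.2010 ≈ -1.82.
E_xy < 0, so flights and checked-bag fees are complements.

-1.82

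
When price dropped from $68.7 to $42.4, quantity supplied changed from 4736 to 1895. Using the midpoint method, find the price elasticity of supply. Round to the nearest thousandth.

%Δq = (1895 − 4736)/[(4736 + 1895)/2] = -2841/3315.5 ≈ -0.8569.
%Δp = (42.4 − 68.7)/[(68.7 + 42.4)/2] = -26.3/55.55 ≈ -0.4734.
Arc elasticity E = %Δq/%Δp ≈ -0.8569/-0.4734 ≈ 1.810.
|E| > 1: supply is elastic over this range.

1.810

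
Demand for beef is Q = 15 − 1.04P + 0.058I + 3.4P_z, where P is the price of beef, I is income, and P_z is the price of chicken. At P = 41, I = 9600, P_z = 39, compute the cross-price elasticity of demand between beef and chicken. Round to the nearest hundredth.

First evaluate Q: 15 − 1.04(41) + 0.058(9600) + 3.4(39) = 15 − 42.64 + 556.8 + 132.6 = 661.76.
∂Q/∂P_z = +3.4, so E_xy = 3.4·(39/661.76) ≈ 0.20.
E_xy > 0: the goods are substitutes.

0.20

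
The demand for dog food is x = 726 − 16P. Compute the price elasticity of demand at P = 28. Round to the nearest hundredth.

-1.61

At P = 28, x = 278.
dx/dP = −16.
Point elasticity E = (dx/dP)·(P/x) = -16 × 28/278 ≈ -1.61.
|E| > 1, so demand is elastic at this price.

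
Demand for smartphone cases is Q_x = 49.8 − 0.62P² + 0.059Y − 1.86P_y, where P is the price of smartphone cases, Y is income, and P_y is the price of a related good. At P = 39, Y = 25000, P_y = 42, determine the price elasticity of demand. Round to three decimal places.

First evaluate Q_x: 49.8 − 0.62(39)² + 0.059(25000) − 1.86(42) = 49.8 − 943.02 + 1475 − 78.12 = 503.66.
∂Q_x/∂P = −2·0.62·P = -48.36, so E_p = -48.36·(39/503.66) ≈ -3.745.
|E_p| > 1: demand is elastic.

-3.745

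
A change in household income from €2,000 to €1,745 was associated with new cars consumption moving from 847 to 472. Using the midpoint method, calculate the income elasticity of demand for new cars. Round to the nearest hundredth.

4.18

%ΔQ = (472 − 847)/[(847+472)/2] = -375/659.5 ≈ -0.5686.
%ΔI = (1,745 − 2,000)/[(2,000+1,745)/2] = -255/1872.5 ≈ -0.1362.
E_I = %ΔQ/%ΔI ≈ 4.18.
E_I > 1: normal good (luxury).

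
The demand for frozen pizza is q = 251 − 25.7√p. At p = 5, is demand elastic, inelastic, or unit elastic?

inelastic

At p = 5, q = 193.5331.
dq/dp = −25.7/(2√p) = −25.7/(2·2.2361).
Point elasticity E = (dq/dp)·(p/q) = -5.7467 × 5/193.5331 ≈ -0.148.
|E| ≈ 0.148 < 1, so demand is inelastic.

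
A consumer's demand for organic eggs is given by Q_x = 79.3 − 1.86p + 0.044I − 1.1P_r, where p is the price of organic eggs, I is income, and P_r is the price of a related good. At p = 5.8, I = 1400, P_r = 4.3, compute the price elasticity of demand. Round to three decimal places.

-0.086

Evaluating quantity at (p, I, P_r) gives Q_x = 79.3 − 1.86(5.8) + 0.044(1400) − 1.1(4.3) = 79.3 − 10.788 + 61.6 − 4.73 = 125.382.
∂Q_x/∂p = −1.86, so E_p = (−1.86)·(5.8/125.382) ≈ -0.086.
|E_p| < 1: demand is inelastic.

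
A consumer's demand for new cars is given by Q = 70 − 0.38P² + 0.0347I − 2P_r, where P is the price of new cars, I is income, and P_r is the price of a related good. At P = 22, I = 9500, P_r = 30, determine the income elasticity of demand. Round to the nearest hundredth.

2.12

Substituting, Q = 70 − 0.38(22)² + 0.0347(9500) − 2(30) = 70 − 183.92 + 329.65 − 60 = 155.73.
∂Q/∂I = +0.0347, so E_I = 0.0347·(9500/155.73) ≈ 2.12.
E_I > 1: normal good (luxury).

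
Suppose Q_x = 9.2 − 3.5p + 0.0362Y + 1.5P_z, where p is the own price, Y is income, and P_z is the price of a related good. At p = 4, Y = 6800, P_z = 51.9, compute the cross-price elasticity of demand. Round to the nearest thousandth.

0.244

First evaluate Q_x: 9.2 − 3.5(4) + 0.0362(6800) + 1.5(51.9) = 9.2 − 14 + 246.16 + 77.85 = 319.21.
∂Q_x/∂P_z = +1.5, so E_xy = 1.5·(51.9/319.21) ≈ 0.244.
E_xy > 0: the goods are substitutes.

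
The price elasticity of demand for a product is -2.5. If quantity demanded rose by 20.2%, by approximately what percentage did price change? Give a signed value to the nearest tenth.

%ΔQ ≈ E × %ΔP ⇒ %ΔP = %ΔQ / E = (20.2%)/(-2.5) ≈ -8.1%.

-8.1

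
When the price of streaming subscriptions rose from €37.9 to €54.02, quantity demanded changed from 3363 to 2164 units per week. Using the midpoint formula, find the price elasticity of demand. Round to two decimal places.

-1.24

%Δq = (2164 − 3363)/[(3363 + 2164)/2] = -1199/2763.5 ≈ -0.4339.
%ΔP = (54.02 − 37.9)/[(37.9 + 54.02)/2] = 16.12/45.96 ≈ 0.3507.
Arc elasticity E = %Δq/%ΔP ≈ -0.4339/0.3507 ≈ -1.24.
|E| > 1: demand is elastic over this range.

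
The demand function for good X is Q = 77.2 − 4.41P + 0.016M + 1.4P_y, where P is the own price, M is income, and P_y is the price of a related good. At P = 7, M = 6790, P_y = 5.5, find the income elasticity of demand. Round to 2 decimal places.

0.67

At the given point, Q = 77.2 − 4.41(7) + 0.016(6790) + 1.4(5.5) = 77.2 − 30.87 + 108.64 + 7.7 = 162.67.
∂Q/∂M = +0.016, so E_I = 0.016·(6790/162.67) ≈ 0.67.
E_I ∈ (0,1): normal good (necessity).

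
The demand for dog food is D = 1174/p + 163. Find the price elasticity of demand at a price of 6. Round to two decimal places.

At p = 6, D = 358.6667.
dD/dp = −1174/p² = −32.6111.
Point elasticity E = (dD/dp)·(p/D) = -32.6111 × 6/358.6667 ≈ -0.55.
|E| < 1, so demand is inelastic at this price.

-0.55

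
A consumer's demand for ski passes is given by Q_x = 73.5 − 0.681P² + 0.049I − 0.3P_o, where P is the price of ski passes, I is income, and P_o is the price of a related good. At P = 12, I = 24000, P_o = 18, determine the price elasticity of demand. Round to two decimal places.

At the given point, Q_x = 73.5 − 0.681(12)² + 0.049(24000) − 0.3(18) = 73.5 − 98.064 + 1176 − 5.4 = 1146.036.
∂Q_x/∂P = −2·0.681·P = -16.344, so E_p = -16.344·(12/1146.036) ≈ -0.17.
|E_p| < 1: demand is inelastic.

-0.17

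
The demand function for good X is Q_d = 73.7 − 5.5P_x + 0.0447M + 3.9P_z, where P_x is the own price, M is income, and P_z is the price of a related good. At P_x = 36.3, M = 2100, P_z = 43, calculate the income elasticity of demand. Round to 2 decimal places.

0.69

Substituting, Q_d = 73.7 − 5.5(36.3) + 0.0447(2100) + 3.9(43) = 73.7 − 199.65 + 93.87 + 167.7 = 135.62.
∂Q_d/∂M = +0.0447, so E_I = 0.0447·(2100/135.62) ≈ 0.69.
E_I ∈ (0,1): normal good (necessity).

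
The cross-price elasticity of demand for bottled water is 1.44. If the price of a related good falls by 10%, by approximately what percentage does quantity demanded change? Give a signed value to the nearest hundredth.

-14.40

%ΔQ ≈ E × %ΔP_y = (1.44) × (-10%) = -14.40%.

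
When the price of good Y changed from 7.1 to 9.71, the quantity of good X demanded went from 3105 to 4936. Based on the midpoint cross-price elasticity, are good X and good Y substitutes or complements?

substitutes

%ΔQ_x = (4936 − 3105)/[(3105+4936)/2] = 1831/4020.5 ≈ 0.4554.
%ΔP_y = (9.71 − 7.1)/[(7.1+9.71)/2] ≈ 0.3105.
E_xy = 0.4554/0.3105 ≈ 1.467.
E_xy > 0, so the goods are substitutes.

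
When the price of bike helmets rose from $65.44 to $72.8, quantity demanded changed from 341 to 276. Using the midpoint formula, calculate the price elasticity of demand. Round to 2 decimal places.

-1.98

%ΔQ = (276 − 341)/[(341 + 276)/2] = -65/308.5 ≈ -0.2107.
%ΔP = (72.8 − 65.44)/[(65.44 + 72.8)/2] = 7.36/69.12 ≈ 0.1065.
Arc elasticity E = %ΔQ/%ΔP ≈ -0.2107/0.1065 ≈ -1.98.
|E| > 1: demand is elastic over this range.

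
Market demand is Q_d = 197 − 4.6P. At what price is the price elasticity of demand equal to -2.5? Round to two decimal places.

30.59

Set −bP/(a − bP) = −2.5 ⇒ bP = 2.5(a − bP) ⇒ bP(1+2.5) = 2.5·a.
P = 2.5·197/(4.6·3.5) ≈ 30.59.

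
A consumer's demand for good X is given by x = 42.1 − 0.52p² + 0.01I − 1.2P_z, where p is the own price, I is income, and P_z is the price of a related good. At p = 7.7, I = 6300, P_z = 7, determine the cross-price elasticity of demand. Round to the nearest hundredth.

-0.13

Substituting, x = 42.1 − 0.52(7.7)² + 0.01(6300) − 1.2(7) = 42.1 − 30.8308 + 63 − 8.4 = 65.8692.
∂x/∂P_z = −1.2, so E_xy = -1.2·(7/65.8692) ≈ -0.13.
E_xy < 0: the goods are complements.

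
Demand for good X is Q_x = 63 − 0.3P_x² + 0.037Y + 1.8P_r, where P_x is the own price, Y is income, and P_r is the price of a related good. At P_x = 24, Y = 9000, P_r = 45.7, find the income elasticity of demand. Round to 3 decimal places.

1.090

Evaluating quantity at (P_x, Y, P_r) gives Q_x = 63 − 0.3(24)² + 0.037(9000) + 1.8(45.7) = 63 − 172.8 + 333 + 82.26 = 305.46.
∂Q_x/∂Y = +0.037, so E_I = 0.037·(9000/305.46) ≈ 1.090.
E_I > 1: normal good (luxury).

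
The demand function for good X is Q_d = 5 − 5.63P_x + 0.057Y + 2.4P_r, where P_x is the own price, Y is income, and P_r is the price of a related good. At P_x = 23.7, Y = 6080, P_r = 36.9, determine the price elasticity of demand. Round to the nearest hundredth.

Q_d = 5 − 5.63(23.7) + 0.057(6080) + 2.4(36.9) = 5 − 133.431 + 346.56 + 88.56 = 306.689.
∂Q_d/∂P_x = −5.63, so E_p = (−5.63)·(23.7/306.689) ≈ -0.44.
|E_p| < 1: demand is inelastic.

-0.44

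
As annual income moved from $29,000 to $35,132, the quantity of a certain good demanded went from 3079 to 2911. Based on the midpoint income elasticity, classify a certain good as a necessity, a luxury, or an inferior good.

inferior

%ΔQ = (2911 − 3079)/[(3079+2911)/2] = -168/2995 ≈ -0.0561.
%ΔY = (35,132 − 29,000)/[(29,000+35,132)/2] = 6132/32066 ≈ 0.1912.
E_I = %ΔQ/%ΔY ≈ -0.293.
E_I < 0: inferior good.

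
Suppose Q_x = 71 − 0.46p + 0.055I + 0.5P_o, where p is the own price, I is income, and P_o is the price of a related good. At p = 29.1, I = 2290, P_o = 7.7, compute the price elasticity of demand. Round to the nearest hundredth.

-0.07

At the given point, Q_x = 71 − 0.46(29.1) + 0.055(2290) + 0.5(7.7) = 71 − 13.386 + 125.95 + 3.85 = 187.414.
∂Q_x/∂p = −0.46, so E_p = (−0.46)·(29.1/187.414) ≈ -0.07.
|E_p| < 1: demand is inelastic.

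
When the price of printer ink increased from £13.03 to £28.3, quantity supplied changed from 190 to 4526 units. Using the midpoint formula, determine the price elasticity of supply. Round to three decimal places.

2.489

%Δq = (4526 − 190)/[(190 + 4526)/2] = 4336/2358 ≈ 1.8388.
%Δp = (28.3 − 13.03)/[(13.03 + 28.3)/2] = 15.27/20.665 ≈ 0.7389.
Arc elasticity E = %Δq/%Δp ≈ 1.8388/0.7389 ≈ 2.489.
|E| > 1: supply is elastic over this range.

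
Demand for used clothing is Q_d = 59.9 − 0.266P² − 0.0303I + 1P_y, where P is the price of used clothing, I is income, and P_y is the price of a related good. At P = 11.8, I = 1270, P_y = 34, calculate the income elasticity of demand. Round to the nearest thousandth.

-2.094

Evaluating quantity at (P, I, P_y) gives Q_d = 59.9 − 0.266(11.8)² − 0.0303(1270) + 1(34) = 59.9 − 37.0378 − 38.481 + 34 = 18.3812.
∂Q_d/∂I = −0.0303, so E_I = -0.0303·(1270/18.3812) ≈ -2.094.
E_I < 0: inferior good.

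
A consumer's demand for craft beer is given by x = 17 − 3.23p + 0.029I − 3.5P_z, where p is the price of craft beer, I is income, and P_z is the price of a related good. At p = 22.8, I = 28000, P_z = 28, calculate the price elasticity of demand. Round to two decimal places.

First evaluate x: 17 − 3.23(22.8) + 0.029(28000) − 3.5(28) = 17 − 73.644 + 812 − 98 = 657.356.
∂x/∂p = −3.23, so E_p = (−3.23)·(22.8/657.356) ≈ -0.11.
|E_p| < 1: demand is inelastic.

-0.11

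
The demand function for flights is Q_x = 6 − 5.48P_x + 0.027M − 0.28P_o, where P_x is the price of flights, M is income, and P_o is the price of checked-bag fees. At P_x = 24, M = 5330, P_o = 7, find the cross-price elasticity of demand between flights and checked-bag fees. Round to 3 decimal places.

-0.119

Evaluating quantity at (P_x, M, P_o) gives Q_x = 6 − 5.48(24) + 0.027(5330) − 0.28(7) = 6 − 131.52 + 143.91 − 1.96 = 16.43.
∂Q_x/∂P_o = −0.28, so E_xy = -0.28·(7/16.43) ≈ -0.119.
E_xy < 0: the goods are complements.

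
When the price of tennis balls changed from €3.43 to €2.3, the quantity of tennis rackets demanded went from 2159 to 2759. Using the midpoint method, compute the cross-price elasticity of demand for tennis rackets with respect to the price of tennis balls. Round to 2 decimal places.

%ΔQ_x = (2759 − 2159)/[(2159+2759)/2] = 600/2459 ≈ 0.2440.
%ΔP_y = (2.3 − 3.43)/[(3.43+2.3)/2] ≈ -0.3944.
E_xy = 0.2440/-0.3944 ≈ -0.62.
E_xy < 0, so tennis rackets and tennis balls are complements.

-0.62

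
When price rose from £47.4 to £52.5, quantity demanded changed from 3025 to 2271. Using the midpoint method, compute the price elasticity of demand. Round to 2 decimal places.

%Δq = (2271 − 3025)/[(3025 + 2271)/2] = -754/2648 ≈ -0.2847.
%ΔP = (52.5 − 47.4)/[(47.4 + 52.5)/2] = 5.1/49.95 ≈ 0.1021.
Arc elasticity E = %Δq/%ΔP ≈ -0.2847/0.1021 ≈ -2.79.
|E| > 1: demand is elastic over this range.

-2.79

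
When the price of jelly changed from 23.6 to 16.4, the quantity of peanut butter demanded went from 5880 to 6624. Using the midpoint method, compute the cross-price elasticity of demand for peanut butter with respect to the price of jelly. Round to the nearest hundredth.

-0.33

%ΔQ_x = (6624 − 5880)/[(5880+6624)/2] = 744/6252 ≈ 0.1190.
%ΔP_y = (16.4 − 23.6)/[(23.6+16.4)/2] ≈ -0.3600.
E_xy = 0.1190/-0.3600 ≈ -0.33.
E_xy < 0, so peanut butter and jelly are complements.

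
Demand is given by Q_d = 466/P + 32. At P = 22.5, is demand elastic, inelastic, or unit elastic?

At P = 22.5, Q_d = 52.7111.
dQ_d/dP = −466/P² = −0.9205.
Point elasticity E = (dQ_d/dP)·(P/Q_d) = -0.9205 × 22.5/52.7111 ≈ -0.393.
|E| ≈ 0.393 < 1, so demand is inelastic.

inelastic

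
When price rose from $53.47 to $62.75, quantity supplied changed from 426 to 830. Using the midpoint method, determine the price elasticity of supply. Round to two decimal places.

4.03

%Δq = (830 − 426)/[(426 + 830)/2] = 404/628 ≈ 0.6433.
%Δp = (62.75 − 53.47)/[(53.47 + 62.75)/2] = 9.28/58.11 ≈ 0.1597.
Arc elasticity E = %Δq/%Δp ≈ 0.6433/0.1597 ≈ 4.03.
|E| > 1: supply is elastic over this range.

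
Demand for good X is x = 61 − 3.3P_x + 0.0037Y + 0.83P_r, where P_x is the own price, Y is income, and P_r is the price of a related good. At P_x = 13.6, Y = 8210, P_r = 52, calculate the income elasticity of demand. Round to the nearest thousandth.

x = 61 − 3.3(13.6) + 0.0037(8210) + 0.83(52) = 61 − 44.88 + 30.377 + 43.16 = 89.657.
∂x/∂Y = +0.0037, so E_I = 0.0037·(8210/89.657) ≈ 0.339.
E_I ∈ (0,1): normal good (necessity).

0.339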